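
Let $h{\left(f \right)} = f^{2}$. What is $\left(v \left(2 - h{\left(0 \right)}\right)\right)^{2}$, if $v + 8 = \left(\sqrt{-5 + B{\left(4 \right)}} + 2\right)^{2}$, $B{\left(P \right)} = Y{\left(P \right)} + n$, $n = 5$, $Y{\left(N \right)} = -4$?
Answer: $- 512 i \approx - 512.0 i$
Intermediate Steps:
$B{\left(P \right)} = 1$ ($B{\left(P \right)} = -4 + 5 = 1$)
$v = -8 + \left(2 + 2 i\right)^{2}$ ($v = -8 + \left(\sqrt{-5 + 1} + 2\right)^{2} = -8 + \left(\sqrt{-4} + 2\right)^{2} = -8 + \left(2 i + 2\right)^{2} = -8 + \left(2 + 2 i\right)^{2} \approx -8.0 + 8.0 i$)
$\left(v \left(2 - h{\left(0 \right)}\right)\right)^{2} = \left(\left(-8 + 8 i\right) \left(2 - 0^{2}\right)\right)^{2} = \left(\left(-8 + 8 i\right) \left(2 - 0\right)\right)^{2} = \left(\left(-8 + 8 i\right) \left(2 + 0\right)\right)^{2} = \left(\left(-8 + 8 i\right) 2\right)^{2} = \left(-16 + 16 i\right)^{2}$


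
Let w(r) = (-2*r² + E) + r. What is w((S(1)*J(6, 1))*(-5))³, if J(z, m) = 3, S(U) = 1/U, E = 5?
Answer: -97336000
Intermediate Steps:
w(r) = 5 + r - 2*r² (w(r) = (-2*r² + 5) + r = (5 - 2*r²) + r = 5 + r - 2*r²)
w((S(1)*J(6, 1))*(-5))³ = (5 + (3/1)*(-5) - 2*((3/1)*(-5))²)³ = (5 + (1*3)*(-5) - 2*((1*3)*(-5))²)³ = (5 + 3*(-5) - 2*(3*(-5))²)³ = (5 - 15 - 2*(-15)²)³ = (5 - 15 - 2*225)³ = (5 - 15 - 450)³ = (-460)³ = -97336000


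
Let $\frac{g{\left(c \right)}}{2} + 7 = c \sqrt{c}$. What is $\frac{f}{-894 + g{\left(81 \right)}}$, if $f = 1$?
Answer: $\frac{1}{550} \approx 0.0018182$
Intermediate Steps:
$g{\left(c \right)} = -14 + 2 c^{\frac{3}{2}}$ ($g{\left(c \right)} = -14 + 2 c \sqrt{c} = -14 + 2 c^{\frac{3}{2}}$)
$\frac{f}{-894 + g{\left(81 \right)}} = 1 \frac{1}{-894 - \left(14 - 2 \cdot 81^{\frac{3}{2}}\right)} = 1 \frac{1}{-894 + \left(-14 + 2 \cdot 729\right)} = 1 \frac{1}{-894 + \left(-14 + 1458\right)} = 1 \frac{1}{-894 + 1444} = 1 \cdot \frac{1}{550} = \frac{1}{550}$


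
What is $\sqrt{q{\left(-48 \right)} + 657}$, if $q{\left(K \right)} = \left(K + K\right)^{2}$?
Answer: $3 \sqrt{1097} \approx 99.363$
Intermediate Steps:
$q{\left(K \right)} = 4 K^{2}$ ($q{\left(K \right)} = \left(2 K\right)^{2} = 4 K^{2}$)
$\sqrt{q{\left(-48 \right)} + 657} = \sqrt{4 \left(-48\right)^{2} + 657} = \sqrt{4 \cdot 2304 + 657} = \sqrt{9216 + 657} = \sqrt{9873} = 3 \sqrt{1097}$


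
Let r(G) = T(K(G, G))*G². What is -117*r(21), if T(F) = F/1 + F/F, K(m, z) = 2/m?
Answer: -56511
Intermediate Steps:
T(F) = 1 + F (T(F) = F*1 + 1 = F + 1 = 1 + F)
r(G) = G²*(1 + 2/G) (r(G) = (1 + 2/G)*G² = G²*(1 + 2/G))
-117*r(21) = -2457*(2 + 21) = -2457*23 = -117*483 = -56511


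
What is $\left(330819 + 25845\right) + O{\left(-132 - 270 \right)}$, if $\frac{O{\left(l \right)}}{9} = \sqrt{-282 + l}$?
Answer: $356664 + 54 i \sqrt{19} \approx 3.5666 \cdot 10^{5} + 235.38 i$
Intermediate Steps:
$O{\left(l \right)} = 9 \sqrt{-282 + l}$
$\left(330819 + 25845\right) + O{\left(-132 - 270 \right)} = \left(330819 + 25845\right) + 9 \sqrt{-282 - 402} = 356664 + 9 \sqrt{-282 - 402} = 356664 + 9 \sqrt{-684} = 356664 + 9 \cdot 6 i \sqrt{19} = 356664 + 54 i \sqrt{19}$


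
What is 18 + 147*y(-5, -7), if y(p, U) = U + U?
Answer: -2040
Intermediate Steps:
y(p, U) = 2*U
18 + 147*y(-5, -7) = 18 + 147*(2*(-7)) = 18 + 147*(-14) = 18 - 2058 = -2040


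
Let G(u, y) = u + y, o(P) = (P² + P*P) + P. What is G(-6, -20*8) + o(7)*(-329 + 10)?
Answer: -33661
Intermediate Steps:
o(P) = P + 2*P² (o(P) = (P² + P²) + P = 2*P² + P = P + 2*P²)
G(-6, -20*8) + o(7)*(-329 + 10) = (-6 - 20*8) + (7*(1 + 2*7))*(-329 + 10) = (-6 - 160) + (7*(1 + 14))*(-319) = -166 + (7*15)*(-319) = -166 + 105*(-319) = -166 - 33495 = -33661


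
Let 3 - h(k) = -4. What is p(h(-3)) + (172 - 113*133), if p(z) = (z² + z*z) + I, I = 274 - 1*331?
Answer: -14816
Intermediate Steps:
h(k) = 7 (h(k) = 3 - 1*(-4) = 3 + 4 = 7)
I = -57 (I = 274 - 331 = -57)
p(z) = -57 + 2*z² (p(z) = (z² + z*z) - 57 = (z² + z²) - 57 = 2*z² - 57 = -57 + 2*z²)
p(h(-3)) + (172 - 113*133) = (-57 + 2*7²) + (172 - 113*133) = (-57 + 2*49) + (172 - 15029) = (-57 + 98) - 14857 = 41 - 14857 = -14816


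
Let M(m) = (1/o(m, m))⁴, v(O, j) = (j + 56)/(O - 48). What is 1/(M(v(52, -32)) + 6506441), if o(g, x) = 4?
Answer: 256/1665648897 ≈ 1.5369e-7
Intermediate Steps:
v(O, j) = (56 + j)/(-48 + O)
M(m) = 1/256 (M(m) = (1/4)⁴ = (¼)⁴ = 1/256)
1/(M(v(52, -32)) + 6506441) = 1/(1/256 + 6506441) = 1/(1665648897/256) = 256/1665648897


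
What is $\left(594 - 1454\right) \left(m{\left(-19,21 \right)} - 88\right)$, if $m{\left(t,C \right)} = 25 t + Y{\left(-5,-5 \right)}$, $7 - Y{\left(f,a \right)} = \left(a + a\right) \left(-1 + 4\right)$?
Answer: $452360$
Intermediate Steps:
$Y{\left(f,a \right)} = 7 - 6 a$ ($Y{\left(f,a \right)} = 7 - \left(a + a\right) \left(-1 + 4\right) = 7 - 2 a 3 = 7 - 6 a$)
$m{\left(t,C \right)} = 37 + 25 t$ ($m{\left(t,C \right)} = 25 t + \left(7 - -30\right) = 25 t + \left(7 + 30\right) = 25 t + 37 = 37 + 25 t$)
$\left(594 - 1454\right) \left(m{\left(-19,21 \right)} - 88\right) = \left(594 - 1454\right) \left(\left(37 + 25 \left(-19\right)\right) - 88\right) = \left(594 - 1454\right) \left(\left(37 - 475\right) - 88\right) = - 860 \left(-438 - 88\right) = \left(-860\right) \left(-526\right) = 452360$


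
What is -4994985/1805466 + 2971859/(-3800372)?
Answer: -4058065252619/1143573738892 ≈ -3.5486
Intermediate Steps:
-4994985/1805466 + 2971859/(-3800372) = -4994985*1/1805466 + 2971859*(-1/3800372) = -1664995/601822 - 2971859/3800372 = -4058065252619/1143573738892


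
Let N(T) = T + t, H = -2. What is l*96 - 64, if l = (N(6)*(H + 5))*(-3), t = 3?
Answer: -7840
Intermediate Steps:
N(T) = 3 + T (N(T) = T + 3 = 3 + T)
l = -81 (l = ((3 + 6)*(-2 + 5))*(-3) = (9*3)*(-3) = 27*(-3) = -81)
l*96 - 64 = -81*96 - 64 = -7776 - 64 = -7840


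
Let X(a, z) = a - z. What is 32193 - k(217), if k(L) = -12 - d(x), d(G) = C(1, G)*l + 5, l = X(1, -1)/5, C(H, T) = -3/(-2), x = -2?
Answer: 161053/5 ≈ 32211.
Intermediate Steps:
C(H, T) = 3/2 (C(H, T) = -3*(-½) = 3/2)
l = ⅖ (l = (1 - 1*(-1))/5 = (1 + 1)*(⅕) = 2*(⅕) = ⅖ ≈ 0.40000)
d(G) = 28/5 (d(G) = (3/2)*(⅖) + 5 = ⅗ + 5 = 28/5)
k(L) = -88/5 (k(L) = -12 - 1*28/5 = -12 - 28/5 = -88/5)
32193 - k(217) = 32193 - 1*(-88/5) = 32193 + 88/5 = 161053/5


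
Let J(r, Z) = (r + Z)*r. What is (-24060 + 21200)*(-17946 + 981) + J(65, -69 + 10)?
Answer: 48520290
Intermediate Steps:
J(r, Z) = r*(Z + r) (J(r, Z) = (Z + r)*r = r*(Z + r))
(-24060 + 21200)*(-17946 + 981) + J(65, -69 + 10) = (-24060 + 21200)*(-17946 + 981) + 65*((-69 + 10) + 65) = -2860*(-16965) + 65*(-59 + 65) = 48519900 + 65*6 = 48519900 + 390 = 48520290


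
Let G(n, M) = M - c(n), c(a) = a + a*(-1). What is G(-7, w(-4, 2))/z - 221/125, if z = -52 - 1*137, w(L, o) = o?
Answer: -42019/23625 ≈ -1.7786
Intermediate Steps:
z = -189 (z = -52 - 137 = -189)
c(a) = 0 (c(a) = a - a = 0)
G(n, M) = M (G(n, M) = M - 1*0 = M + 0 = M)
G(-7, w(-4, 2))/z - 221/125 = 2/(-189) - 221/125 = 2*(-1/189) - 221*1/125 = -2/189 - 221/125 = -42019/23625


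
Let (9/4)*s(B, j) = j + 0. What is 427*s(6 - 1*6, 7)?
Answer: 11956/9 ≈ 1328.4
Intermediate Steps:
s(B, j) = 4*j/9 (s(B, j) = 4*(j + 0)/9 = 4*j/9)
427*s(6 - 1*6, 7) = 427*((4/9)*7) = 427*(28/9) = 11956/9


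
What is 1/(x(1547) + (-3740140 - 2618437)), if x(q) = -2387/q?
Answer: -221/1405245858 ≈ -1.5727e-7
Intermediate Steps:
1/(x(1547) + (-3740140 - 2618437)) = 1/(-2387/1547 + (-3740140 - 2618437)) = 1/(-2387*1/1547 - 6358577) = 1/(-341/221 - 6358577) = 1/(-1405245858/221) = -221/1405245858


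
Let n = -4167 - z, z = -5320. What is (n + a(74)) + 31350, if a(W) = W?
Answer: 32577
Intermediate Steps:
n = 1153 (n = -4167 - 1*(-5320) = -4167 + 5320 = 1153)
(n + a(74)) + 31350 = (1153 + 74) + 31350 = 1227 + 31350 = 32577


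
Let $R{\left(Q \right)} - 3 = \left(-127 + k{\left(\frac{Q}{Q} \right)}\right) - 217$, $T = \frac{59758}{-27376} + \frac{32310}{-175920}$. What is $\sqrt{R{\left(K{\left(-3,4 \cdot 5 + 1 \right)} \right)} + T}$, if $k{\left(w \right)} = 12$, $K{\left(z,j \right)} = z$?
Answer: $\frac{3 i \sqrt{231650948225245}}{2508326} \approx 18.203 i$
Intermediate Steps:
$T = - \frac{11872027}{5016652}$ ($T = 59758 \left(- \frac{1}{27376}\right) + 32310 \left(- \frac{1}{175920}\right) = - \frac{29879}{13688} - \frac{1077}{5864} = - \frac{11872027}{5016652} \approx -2.3665$)
$R{\left(Q \right)} = -329$ ($R{\left(Q \right)} = 3 + \left(\left(-127 + 12\right) - 217\right) = 3 - 332 = -329$)
$\sqrt{R{\left(K{\left(-3,4 \cdot 5 + 1 \right)} \right)} + T} = \sqrt{-329 - \frac{11872027}{5016652}} = \sqrt{- \frac{1662350535}{5016652}} = \frac{3 i \sqrt{231650948225245}}{2508326}$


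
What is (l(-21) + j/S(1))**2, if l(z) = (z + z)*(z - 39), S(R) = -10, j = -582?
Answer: 166177881/25 ≈ 6.6471e+6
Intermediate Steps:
l(z) = 2*z*(-39 + z) (l(z) = (2*z)*(-39 + z) = 2*z*(-39 + z))
(l(-21) + j/S(1))**2 = (2*(-21)*(-39 - 21) - 582/(-10))**2 = (2*(-21)*(-60) - 582*(-1/10))**2 = (2520 + 291/5)**2 = (12891/5)**2 = 166177881/25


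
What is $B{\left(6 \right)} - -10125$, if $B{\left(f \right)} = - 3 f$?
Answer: $10107$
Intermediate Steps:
$B{\left(6 \right)} - -10125 = \left(-3\right) 6 - -10125 = -18 + 10125 = 10107$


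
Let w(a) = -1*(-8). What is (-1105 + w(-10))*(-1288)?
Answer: 1412936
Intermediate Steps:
w(a) = 8
(-1105 + w(-10))*(-1288) = (-1105 + 8)*(-1288) = -1097*(-1288) = 1412936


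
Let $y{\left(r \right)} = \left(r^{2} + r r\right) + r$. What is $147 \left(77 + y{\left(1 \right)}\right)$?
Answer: $11760$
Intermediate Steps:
$y{\left(r \right)} = r + 2 r^{2}$ ($y{\left(r \right)} = \left(r^{2} + r^{2}\right) + r = 2 r^{2} + r = r + 2 r^{2}$)
$147 \left(77 + y{\left(1 \right)}\right) = 147 \left(77 + 1 \left(1 + 2 \cdot 1\right)\right) = 147 \left(77 + 1 \left(1 + 2\right)\right) = 147 \left(77 + 1 \cdot 3\right) = 147 \left(77 + 3\right) = 147 \cdot 80 = 11760$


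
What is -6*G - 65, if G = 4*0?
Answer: -65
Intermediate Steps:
G = 0
-6*G - 65 = -6*0 - 65 = 0 - 65 = -65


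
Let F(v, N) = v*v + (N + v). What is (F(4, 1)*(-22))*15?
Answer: -6930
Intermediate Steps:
F(v, N) = N + v + v² (F(v, N) = v² + (N + v) = N + v + v²)
(F(4, 1)*(-22))*15 = ((1 + 4 + 4²)*(-22))*15 = ((1 + 4 + 16)*(-22))*15 = (21*(-22))*15 = -462*15 = -6930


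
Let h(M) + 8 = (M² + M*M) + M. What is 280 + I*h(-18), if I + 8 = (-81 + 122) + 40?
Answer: 45686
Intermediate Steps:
h(M) = -8 + M + 2*M² (h(M) = -8 + ((M² + M*M) + M) = -8 + ((M² + M²) + M) = -8 + (2*M² + M) = -8 + (M + 2*M²) = -8 + M + 2*M²)
I = 73 (I = -8 + ((-81 + 122) + 40) = -8 + (41 + 40) = -8 + 81 = 73)
280 + I*h(-18) = 280 + 73*(-8 - 18 + 2*(-18)²) = 280 + 73*(-8 - 18 + 2*324) = 280 + 73*(-8 - 18 + 648) = 280 + 73*622 = 280 + 45406 = 45686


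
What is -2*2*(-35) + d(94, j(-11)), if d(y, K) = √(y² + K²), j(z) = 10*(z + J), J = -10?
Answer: 140 + 2*√13234 ≈ 370.08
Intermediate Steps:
j(z) = -100 + 10*z (j(z) = 10*(z - 10) = 10*(-10 + z) = -100 + 10*z)
d(y, K) = √(K² + y²)
-2*2*(-35) + d(94, j(-11)) = -2*2*(-35) + √((-100 + 10*(-11))² + 94²) = -4*(-35) + √((-100 - 110)² + 8836) = 140 + √((-210)² + 8836) = 140 + √(44100 + 8836) = 140 + √52936 = 140 + 2*√13234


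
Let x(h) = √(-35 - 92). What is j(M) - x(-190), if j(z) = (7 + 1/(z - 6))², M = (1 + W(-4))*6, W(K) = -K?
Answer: 28561/576 - I*√127 ≈ 49.585 - 11.269*I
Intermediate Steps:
M = 30 (M = (1 - 1*(-4))*6 = (1 + 4)*6 = 5*6 = 30)
x(h) = I*√127 (x(h) = √(-127) = I*√127)
j(z) = (7 + 1/(-6 + z))²
j(M) - x(-190) = (-41 + 7*30)²/(-6 + 30)² - I*√127 = (-41 + 210)²/24² - I*√127 = 169²*(1/576) - I*√127 = 28561*(1/576) - I*√127 = 28561/576 - I*√127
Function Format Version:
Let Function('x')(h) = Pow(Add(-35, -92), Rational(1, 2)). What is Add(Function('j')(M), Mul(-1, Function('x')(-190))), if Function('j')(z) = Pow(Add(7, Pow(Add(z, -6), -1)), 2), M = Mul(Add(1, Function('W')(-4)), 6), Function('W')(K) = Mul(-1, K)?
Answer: Add(Rational(28561, 576), Mul(-1, I, Pow(127, Rational(1, 2)))) ≈ Add(49.585, Mul(-11.269, I))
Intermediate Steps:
M = 30 (M = Mul(Add(1, Mul(-1, -4)), 6) = Mul(Add(1, 4), 6) = Mul(5, 6) = 30)
Function('x')(h) = Mul(I, Pow(127, Rational(1, 2))) (Function('x')(h) = Pow(-127, Rational(1, 2)) = Mul(I, Pow(127, Rational(1, 2))))
Function('j')(z) = Pow(Add(7, Pow(Add(-6, z), -1)), 2)
Add(Function('j')(M), Mul(-1, Function('x')(-190))) = Add(Mul(Pow(Add(-41, Mul(7, 30)), 2), Pow(Add(-6, 30), -2)), Mul(-1, Mul(I, Pow(127, Rational(1, 2))))) = Add(Mul(Pow(Add(-41, 210), 2), Pow(24, -2)), Mul(-1, I, Pow(127, Rational(1, 2)))) = Add(Mul(Pow(169, 2), Rational(1, 576)), Mul(-1, I, Pow(127, Rational(1, 2)))) = Add(Mul(28561, Rational(1, 576)), Mul(-1, I, Pow(127, Rational(1, 2)))) = Add(Rational(28561, 576), Mul(-1, I, Pow(127, Rational(1, 2))))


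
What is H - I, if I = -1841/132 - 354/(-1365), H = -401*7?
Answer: -167766341/60060 ≈ -2793.3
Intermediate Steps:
H = -2807
I = -822079/60060 (I = -1841*1/132 - 354*(-1/1365) = -1841/132 + 118/455 = -822079/60060 ≈ -13.688)
H - I = -2807 - 1*(-822079/60060) = -2807 + 822079/60060 = -167766341/60060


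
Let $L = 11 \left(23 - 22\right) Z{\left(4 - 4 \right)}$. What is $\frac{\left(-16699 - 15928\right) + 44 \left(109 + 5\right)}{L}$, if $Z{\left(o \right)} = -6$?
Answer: $\frac{27611}{66} \approx 418.35$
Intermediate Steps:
$L = -66$ ($L = 11 \left(23 - 22\right) \left(-6\right) = 11 \cdot 1 \left(-6\right) = 11 \left(-6\right) = -66$)
$\frac{\left(-16699 - 15928\right) + 44 \left(109 + 5\right)}{L} = \frac{\left(-16699 - 15928\right) + 44 \left(109 + 5\right)}{-66} = \left(\left(-16699 - 15928\right) + 44 \cdot 114\right) \left(- \frac{1}{66}\right) = \left(-32627 + 5016\right) \left(- \frac{1}{66}\right) = \left(-27611\right) \left(- \frac{1}{66}\right) = \frac{27611}{66}$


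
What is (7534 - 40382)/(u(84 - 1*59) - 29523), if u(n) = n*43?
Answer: 2053/1778 ≈ 1.1547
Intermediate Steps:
u(n) = 43*n
(7534 - 40382)/(u(84 - 1*59) - 29523) = (7534 - 40382)/(43*(84 - 1*59) - 29523) = -32848/(43*(84 - 59) - 29523) = -32848/(43*25 - 29523) = -32848/(1075 - 29523) = -32848/(-28448) = -32848*(-1/28448) = 2053/1778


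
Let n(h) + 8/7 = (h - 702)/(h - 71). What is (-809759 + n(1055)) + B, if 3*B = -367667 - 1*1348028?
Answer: -9516861113/6888 ≈ -1.3817e+6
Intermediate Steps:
B = -1715695/3 (B = (-367667 - 1*1348028)/3 = (-367667 - 1348028)/3 = (⅓)*(-1715695) = -1715695/3 ≈ -5.7190e+5)
n(h) = -8/7 + (-702 + h)/(-71 + h) (n(h) = -8/7 + (h - 702)/(h - 71) = -8/7 + (-702 + h)/(-71 + h))
(-809759 + n(1055)) + B = (-809759 + (-4346 - 1*1055)/(7*(-71 + 1055))) - 1715695/3 = (-809759 + (⅐)*(-4346 - 1055)/984) - 1715695/3 = (-809759 + (⅐)*(1/984)*(-5401)) - 1715695/3 = (-809759 - 5401/6888) - 1715695/3 = -5577625393/6888 - 1715695/3 = -9516861113/6888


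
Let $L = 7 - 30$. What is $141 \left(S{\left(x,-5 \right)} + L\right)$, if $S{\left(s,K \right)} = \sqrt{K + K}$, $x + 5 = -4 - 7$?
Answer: $-3243 + 141 i \sqrt{10} \approx -3243.0 + 445.88 i$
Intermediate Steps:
$x = -16$ ($x = -5 - 11 = -16$)
$S{\left(s,K \right)} = \sqrt{2} \sqrt{K}$ ($S{\left(s,K \right)} = \sqrt{2 K} = \sqrt{2} \sqrt{K}$)
$L = -23$ ($L = 7 - 30 = -23$)
$141 \left(S{\left(x,-5 \right)} + L\right) = 141 \left(\sqrt{2} \sqrt{-5} - 23\right) = 141 \left(\sqrt{2} i \sqrt{5} - 23\right) = 141 \left(i \sqrt{10} - 23\right) = 141 \left(-23 + i \sqrt{10}\right) = -3243 + 141 i \sqrt{10}$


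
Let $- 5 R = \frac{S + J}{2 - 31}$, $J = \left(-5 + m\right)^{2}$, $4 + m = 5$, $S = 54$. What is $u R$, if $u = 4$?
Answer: $\frac{56}{29} \approx 1.931$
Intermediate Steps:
$m = 1$ ($m = -4 + 5 = 1$)
$J = 16$ ($J = \left(-5 + 1\right)^{2} = \left(-4\right)^{2} = 16$)
$R = \frac{14}{29}$ ($R = - \frac{\left(54 + 16\right) \frac{1}{2 - 31}}{5} = - \frac{70 \frac{1}{-29}}{5} = - \frac{70 \left(- \frac{1}{29}\right)}{5} = \left(- \frac{1}{5}\right) \left(- \frac{70}{29}\right) = \frac{14}{29} \approx 0.48276$)
$u R = 4 \cdot \frac{14}{29} = \frac{56}{29}$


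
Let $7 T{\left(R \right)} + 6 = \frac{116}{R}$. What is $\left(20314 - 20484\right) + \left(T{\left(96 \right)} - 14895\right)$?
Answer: $- \frac{2531035}{168} \approx -15066.0$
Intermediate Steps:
$T{\left(R \right)} = - \frac{6}{7} + \frac{116}{7 R}$ ($T{\left(R \right)} = - \frac{6}{7} + \frac{116 \frac{1}{R}}{7} = - \frac{6}{7} + \frac{116}{7 R}$)
$\left(20314 - 20484\right) + \left(T{\left(96 \right)} - 14895\right) = \left(20314 - 20484\right) - \left(14895 - \frac{2 \left(58 - 288\right)}{7 \cdot 96}\right) = \left(20314 - 20484\right) - \left(14895 - \frac{58 - 288}{336}\right) = -170 - \left(14895 - - \frac{115}{168}\right) = -170 - \frac{2502475}{168} = - \frac{2531035}{168}$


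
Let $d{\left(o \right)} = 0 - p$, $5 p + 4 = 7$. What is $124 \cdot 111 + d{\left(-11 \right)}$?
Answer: $\frac{68817}{5} \approx 13763.0$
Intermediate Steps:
$p = \frac{3}{5}$ ($p = - \frac{4}{5} + \frac{1}{5} \cdot 7 = - \frac{4}{5} + \frac{7}{5} = \frac{3}{5} \approx 0.6$)
$d{\left(o \right)} = - \frac{3}{5}$ ($d{\left(o \right)} = 0 - \frac{3}{5} = - \frac{3}{5}$)
$124 \cdot 111 + d{\left(-11 \right)} = 124 \cdot 111 - \frac{3}{5} = 13764 - \frac{3}{5} = \frac{68817}{5}$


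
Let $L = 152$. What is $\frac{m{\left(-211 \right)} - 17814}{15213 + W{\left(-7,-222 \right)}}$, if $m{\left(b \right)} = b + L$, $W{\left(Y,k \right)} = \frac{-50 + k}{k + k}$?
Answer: $- \frac{1983903}{1688711} \approx -1.1748$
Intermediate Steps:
$W{\left(Y,k \right)} = \frac{-50 + k}{2 k}$
$m{\left(b \right)} = 152 + b$ ($m{\left(b \right)} = b + 152 = 152 + b$)
$\frac{m{\left(-211 \right)} - 17814}{15213 + W{\left(-7,-222 \right)}} = \frac{\left(152 - 211\right) - 17814}{15213 + \frac{-50 - 222}{2 \left(-222\right)}} = \frac{-59 - 17814}{15213 + \frac{1}{2} \left(- \frac{1}{222}\right) \left(-272\right)} = - \frac{17873}{15213 + \frac{68}{111}} = - \frac{17873}{\frac{1688711}{111}} = \left(-17873\right) \frac{111}{1688711} = - \frac{1983903}{1688711}$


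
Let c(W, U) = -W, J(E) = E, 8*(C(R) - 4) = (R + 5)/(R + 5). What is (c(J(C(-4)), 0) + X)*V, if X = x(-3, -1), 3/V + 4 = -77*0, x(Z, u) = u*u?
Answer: 75/32 ≈ 2.3438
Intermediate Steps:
x(Z, u) = u²
C(R) = 33/8 (C(R) = 4 + ((R + 5)/(R + 5))/8 = 4 + ((5 + R)/(5 + R))/8 = 4 + (⅛)*1 = 4 + ⅛ = 33/8)
V = -¾ (V = 3/(-4 - 77*0) = 3/(-4 + 0) = 3/(-4) = 3*(-¼) = -¾ ≈ -0.75000)
X = 1 (X = (-1)² = 1)
(c(J(C(-4)), 0) + X)*V = (-1*33/8 + 1)*(-¾) = (-33/8 + 1)*(-¾) = -25/8*(-¾) = 75/32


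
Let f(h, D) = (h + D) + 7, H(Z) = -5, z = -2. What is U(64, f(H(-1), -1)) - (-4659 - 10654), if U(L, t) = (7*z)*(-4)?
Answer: 15369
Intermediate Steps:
f(h, D) = 7 + D + h (f(h, D) = (D + h) + 7 = 7 + D + h)
U(L, t) = 56 (U(L, t) = (7*(-2))*(-4) = -14*(-4) = 56)
U(64, f(H(-1), -1)) - (-4659 - 10654) = 56 - (-4659 - 10654) = 56 - 1*(-15313) = 56 + 15313 = 15369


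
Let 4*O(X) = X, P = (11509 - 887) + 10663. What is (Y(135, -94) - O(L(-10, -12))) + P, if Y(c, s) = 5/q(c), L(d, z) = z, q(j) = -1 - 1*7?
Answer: 170299/8 ≈ 21287.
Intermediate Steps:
q(j) = -8 (q(j) = -1 - 7 = -8)
P = 21285 (P = 10622 + 10663 = 21285)
Y(c, s) = -5/8 (Y(c, s) = 5/(-8) = 5*(-⅛) = -5/8)
O(X) = X/4
(Y(135, -94) - O(L(-10, -12))) + P = (-5/8 - (-12)/4) + 21285 = (-5/8 - 1*(-3)) + 21285 = (-5/8 + 3) + 21285 = 19/8 + 21285 = 170299/8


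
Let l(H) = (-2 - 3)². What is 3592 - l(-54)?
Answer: 3567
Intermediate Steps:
l(H) = 25 (l(H) = (-5)² = 25)
3592 - l(-54) = 3592 - 1*25 = 3592 - 25 = 3567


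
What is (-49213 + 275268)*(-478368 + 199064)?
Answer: -63138065720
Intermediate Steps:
(-49213 + 275268)*(-478368 + 199064) = 226055*(-279304) = -63138065720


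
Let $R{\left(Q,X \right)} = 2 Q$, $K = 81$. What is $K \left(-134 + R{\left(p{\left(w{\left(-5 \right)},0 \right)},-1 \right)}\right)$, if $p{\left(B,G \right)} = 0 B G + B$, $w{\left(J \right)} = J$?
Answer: $-11664$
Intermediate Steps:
$p{\left(B,G \right)} = B$ ($p{\left(B,G \right)} = 0 G + B = 0 + B = B$)
$K \left(-134 + R{\left(p{\left(w{\left(-5 \right)},0 \right)},-1 \right)}\right) = 81 \left(-134 + 2 \left(-5\right)\right) = 81 \left(-134 - 10\right) = 81 \left(-144\right) = -11664$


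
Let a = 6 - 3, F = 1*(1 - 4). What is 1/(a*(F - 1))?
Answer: -1/12 ≈ -0.083333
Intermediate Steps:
F = -3 (F = 1*(-3) = -3)
a = 3
1/(a*(F - 1)) = 1/(3*(-3 - 1)) = 1/(3*(-4)) = 1/(-12) = -1/12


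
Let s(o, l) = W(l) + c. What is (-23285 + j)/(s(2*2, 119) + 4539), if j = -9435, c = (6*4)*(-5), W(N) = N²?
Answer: -1636/929 ≈ -1.7610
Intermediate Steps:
c = -120 (c = 24*(-5) = -120)
s(o, l) = -120 + l² (s(o, l) = l² - 120 = -120 + l²)
(-23285 + j)/(s(2*2, 119) + 4539) = (-23285 - 9435)/((-120 + 119²) + 4539) = -32720/((-120 + 14161) + 4539) = -32720/(14041 + 4539) = -32720/18580 = -32720*1/18580 = -1636/929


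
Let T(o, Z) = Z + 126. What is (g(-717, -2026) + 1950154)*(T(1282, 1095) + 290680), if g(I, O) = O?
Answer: 568660511328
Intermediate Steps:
T(o, Z) = 126 + Z
(g(-717, -2026) + 1950154)*(T(1282, 1095) + 290680) = (-2026 + 1950154)*((126 + 1095) + 290680) = 1948128*(1221 + 290680) = 1948128*291901 = 568660511328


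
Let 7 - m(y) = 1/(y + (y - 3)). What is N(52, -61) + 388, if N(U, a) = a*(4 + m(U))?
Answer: -28522/101 ≈ -282.40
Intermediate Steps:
m(y) = 7 - 1/(-3 + 2*y) (m(y) = 7 - 1/(y + (y - 3)) = 7 - 1/(y + (-3 + y)) = 7 - 1/(-3 + 2*y))
N(U, a) = a*(4 + 2*(-11 + 7*U)/(-3 + 2*U))
N(52, -61) + 388 = 2*(-61)*(-17 + 11*52)/(-3 + 2*52) + 388 = 2*(-61)*(-17 + 572)/(-3 + 104) + 388 = 2*(-61)*555/101 + 388 = 2*(-61)*(1/101)*555 + 388 = -67710/101 + 388 = -28522/101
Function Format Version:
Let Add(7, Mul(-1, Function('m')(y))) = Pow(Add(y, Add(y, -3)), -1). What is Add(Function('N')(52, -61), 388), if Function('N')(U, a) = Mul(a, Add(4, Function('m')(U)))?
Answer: Rational(-28522, 101) ≈ -282.40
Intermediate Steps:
Function('m')(y) = Add(7, Mul(-1, Pow(Add(-3, Mul(2, y)), -1))) (Function('m')(y) = Add(7, Mul(-1, Pow(Add(y, Add(y, -3)), -1))) = Add(7, Mul(-1, Pow(Add(y, Add(-3, y)), -1))) = Add(7, Mul(-1, Pow(Add(-3, Mul(2, y)), -1))))
Function('N')(U, a) = Mul(a, Add(4, Mul(2, Pow(Add(-3, Mul(2, U)), -1), Add(-11, Mul(7, U)))))
Add(Function('N')(52, -61), 388) = Add(Mul(2, -61, Pow(Add(-3, Mul(2, 52)), -1), Add(-17, Mul(11, 52))), 388) = Add(Mul(2, -61, Pow(Add(-3, 104), -1), Add(-17, 572)), 388) = Add(Mul(2, -61, Pow(101, -1), 555), 388) = Add(Mul(2, -61, Rational(1, 101), 555), 388) = Add(Rational(-67710, 101), 388) = Rational(-28522, 101)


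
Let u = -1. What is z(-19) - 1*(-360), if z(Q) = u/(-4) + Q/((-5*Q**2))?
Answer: 136899/380 ≈ 360.26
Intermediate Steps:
z(Q) = 1/4 - 1/(5*Q) (z(Q) = -1/(-4) + Q/((-5*Q**2)) = -1*(-1/4) + Q*(-1/(5*Q**2)) = 1/4 - 1/(5*Q))
z(-19) - 1*(-360) = (1/20)*(-4 + 5*(-19))/(-19) - 1*(-360) = (1/20)*(-1/19)*(-4 - 95) + 360 = (1/20)*(-1/19)*(-99) + 360 = 99/380 + 360 = 136899/380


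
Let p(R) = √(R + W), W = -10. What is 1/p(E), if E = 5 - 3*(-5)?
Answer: √10/10 ≈ 0.31623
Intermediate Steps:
E = 20 (E = 5 + 15 = 20)
p(R) = √(-10 + R) (p(R) = √(R - 10) = √(-10 + R))
1/p(E) = 1/(√(-10 + 20)) = 1/(√10) = √10/10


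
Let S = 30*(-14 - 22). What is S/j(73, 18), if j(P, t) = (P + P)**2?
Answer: -270/5329 ≈ -0.050666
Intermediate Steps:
j(P, t) = 4*P**2 (j(P, t) = (2*P)**2 = 4*P**2)
S = -1080 (S = 30*(-36) = -1080)
S/j(73, 18) = -1080/(4*73**2) = -1080/(4*5329) = -1080/21316 = -1080*1/21316 = -270/5329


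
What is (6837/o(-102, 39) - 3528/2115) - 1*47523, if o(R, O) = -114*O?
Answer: -16551951719/348270 ≈ -47526.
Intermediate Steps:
(6837/o(-102, 39) - 3528/2115) - 1*47523 = (6837/((-114*39)) - 3528/2115) - 1*47523 = (6837/(-4446) - 3528*1/2115) - 47523 = (6837*(-1/4446) - 392/235) - 47523 = (-2279/1482 - 392/235) - 47523 = -1116509/348270 - 47523 = -16551951719/348270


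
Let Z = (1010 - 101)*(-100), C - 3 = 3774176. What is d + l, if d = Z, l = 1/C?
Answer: -343072871099/3774179 ≈ -90900.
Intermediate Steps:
C = 3774179 (C = 3 + 3774176 = 3774179)
Z = -90900 (Z = 909*(-100) = -90900)
l = 1/3774179 ≈ 2.6496e-7
d = -90900
d + l = -90900 + 1/3774179 = -343072871099/3774179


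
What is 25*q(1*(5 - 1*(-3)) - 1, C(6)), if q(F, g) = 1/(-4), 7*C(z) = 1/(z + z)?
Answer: -25/4 ≈ -6.2500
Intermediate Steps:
C(z) = 1/(14*z) (C(z) = 1/(7*(z + z)) = 1/(7*((2*z))) = (1/(2*z))/7 = 1/(14*z))
q(F, g) = -1/4
25*q(1*(5 - 1*(-3)) - 1, C(6)) = 25*(-1/4) = -25/4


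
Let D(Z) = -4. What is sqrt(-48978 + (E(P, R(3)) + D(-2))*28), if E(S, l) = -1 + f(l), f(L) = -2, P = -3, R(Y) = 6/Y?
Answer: I*sqrt(49174) ≈ 221.75*I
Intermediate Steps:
E(S, l) = -3 (E(S, l) = -1 - 2 = -3)
sqrt(-48978 + (E(P, R(3)) + D(-2))*28) = sqrt(-48978 + (-3 - 4)*28) = sqrt(-48978 - 7*28) = sqrt(-48978 - 196) = sqrt(-49174) = I*sqrt(49174)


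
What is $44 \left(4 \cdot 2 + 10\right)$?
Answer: $792$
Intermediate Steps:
$44 \left(4 \cdot 2 + 10\right) = 44 \left(8 + 10\right) = 44 \cdot 18 = 792$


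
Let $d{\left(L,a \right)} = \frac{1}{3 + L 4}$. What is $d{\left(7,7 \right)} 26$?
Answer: $\frac{26}{31} \approx 0.83871$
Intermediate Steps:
$d{\left(L,a \right)} = \frac{1}{3 + 4 L}$
$d{\left(7,7 \right)} 26 = \frac{1}{3 + 4 \cdot 7} \cdot 26 = \frac{1}{3 + 28} \cdot 26 = \frac{1}{31} \cdot 26 = \frac{26}{31}$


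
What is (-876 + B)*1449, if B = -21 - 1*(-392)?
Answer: -731745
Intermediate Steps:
B = 371 (B = -21 + 392 = 371)
(-876 + B)*1449 = (-876 + 371)*1449 = -505*1449 = -731745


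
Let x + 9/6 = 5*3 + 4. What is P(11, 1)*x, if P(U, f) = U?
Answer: 385/2 ≈ 192.50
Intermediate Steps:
x = 35/2 (x = -3/2 + (5*3 + 4) = -3/2 + (15 + 4) = -3/2 + 19 = 35/2 ≈ 17.500)
P(11, 1)*x = 11*(35/2) = 385/2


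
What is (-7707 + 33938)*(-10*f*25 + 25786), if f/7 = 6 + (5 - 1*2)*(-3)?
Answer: 814105316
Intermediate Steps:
f = -21 (f = 7*(6 + (5 - 1*2)*(-3)) = 7*(6 + (5 - 2)*(-3)) = 7*(6 + 3*(-3)) = 7*(6 - 9) = 7*(-3) = -21)
(-7707 + 33938)*(-10*f*25 + 25786) = (-7707 + 33938)*(-10*(-21)*25 + 25786) = 26231*(210*25 + 25786) = 26231*(5250 + 25786) = 26231*31036 = 814105316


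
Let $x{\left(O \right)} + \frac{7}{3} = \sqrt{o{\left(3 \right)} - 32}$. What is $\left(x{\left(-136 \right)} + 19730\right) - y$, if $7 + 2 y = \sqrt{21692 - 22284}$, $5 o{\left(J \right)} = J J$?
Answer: $\frac{118387}{6} - 2 i \sqrt{37} + \frac{i \sqrt{755}}{5} \approx 19731.0 - 6.6701 i$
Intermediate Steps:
$o{\left(J \right)} = \frac{J^{2}}{5}$ ($o{\left(J \right)} = \frac{J J}{5} = \frac{J^{2}}{5}$)
$x{\left(O \right)} = - \frac{7}{3} + \frac{i \sqrt{755}}{5}$ ($x{\left(O \right)} = - \frac{7}{3} + \sqrt{\frac{3^{2}}{5} - 32} = - \frac{7}{3} + \sqrt{\frac{1}{5} \cdot 9 - 32} = - \frac{7}{3} + \sqrt{\frac{9}{5} - 32} = - \frac{7}{3} + \sqrt{- \frac{151}{5}} = - \frac{7}{3} + \frac{i \sqrt{755}}{5}$)
$y = - \frac{7}{2} + 2 i \sqrt{37}$ ($y = - \frac{7}{2} + \frac{\sqrt{21692 - 22284}}{2} = - \frac{7}{2} + \frac{\sqrt{-592}}{2} = - \frac{7}{2} + \frac{4 i \sqrt{37}}{2} = - \frac{7}{2} + 2 i \sqrt{37} \approx -3.5 + 12.166 i$)
$\left(x{\left(-136 \right)} + 19730\right) - y = \left(\left(- \frac{7}{3} + \frac{i \sqrt{755}}{5}\right) + 19730\right) - \left(- \frac{7}{2} + 2 i \sqrt{37}\right) = \left(\frac{59183}{3} + \frac{i \sqrt{755}}{5}\right) + \left(\frac{7}{2} - 2 i \sqrt{37}\right) = \frac{118387}{6} - 2 i \sqrt{37} + \frac{i \sqrt{755}}{5}$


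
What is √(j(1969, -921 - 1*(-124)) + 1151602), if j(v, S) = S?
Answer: √1150805 ≈ 1072.8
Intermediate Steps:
√(j(1969, -921 - 1*(-124)) + 1151602) = √((-921 - 1*(-124)) + 1151602) = √((-921 + 124) + 1151602) = √(-797 + 1151602) = √1150805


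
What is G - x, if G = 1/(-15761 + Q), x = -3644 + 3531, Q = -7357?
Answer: 2612333/23118 ≈ 113.00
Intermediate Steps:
x = -113
G = -1/23118 (G = 1/(-15761 - 7357) = 1/(-23118) = -1/23118 ≈ -4.3256e-5)
G - x = -1/23118 - 1*(-113) = -1/23118 + 113 = 2612333/23118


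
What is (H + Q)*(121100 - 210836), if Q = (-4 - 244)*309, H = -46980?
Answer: 11092446432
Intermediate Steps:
Q = -76632 (Q = -248*309 = -76632)
(H + Q)*(121100 - 210836) = (-46980 - 76632)*(121100 - 210836) = -123612*(-89736) = 11092446432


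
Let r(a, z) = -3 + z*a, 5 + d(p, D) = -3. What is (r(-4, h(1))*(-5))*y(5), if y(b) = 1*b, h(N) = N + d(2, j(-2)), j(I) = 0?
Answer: -625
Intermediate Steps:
d(p, D) = -8 (d(p, D) = -5 - 3 = -8)
h(N) = -8 + N (h(N) = N - 8 = -8 + N)
r(a, z) = -3 + a*z
y(b) = b
(r(-4, h(1))*(-5))*y(5) = ((-3 - 4*(-8 + 1))*(-5))*5 = ((-3 - 4*(-7))*(-5))*5 = ((-3 + 28)*(-5))*5 = (25*(-5))*5 = -125*5 = -625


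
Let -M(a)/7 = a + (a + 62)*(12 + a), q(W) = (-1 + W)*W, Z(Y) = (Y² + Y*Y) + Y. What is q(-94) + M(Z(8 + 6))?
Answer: -1363280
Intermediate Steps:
Z(Y) = Y + 2*Y² (Z(Y) = (Y² + Y²) + Y = 2*Y² + Y = Y + 2*Y²)
q(W) = W*(-1 + W)
M(a) = -7*a - 7*(12 + a)*(62 + a) (M(a) = -7*(a + (a + 62)*(12 + a)) = -7*(a + (62 + a)*(12 + a)) = -7*(a + (12 + a)*(62 + a)) = -7*a - 7*(12 + a)*(62 + a))
q(-94) + M(Z(8 + 6)) = -94*(-1 - 94) + (-5208 - 525*(8 + 6)*(1 + 2*(8 + 6)) - 7*(1 + 2*(8 + 6))²*(8 + 6)²) = -94*(-95) + (-5208 - 7350*(1 + 2*14) - 7*196*(1 + 2*14)²) = 8930 + (-5208 - 7350*(1 + 28) - 7*196*(1 + 28)²) = 8930 + (-5208 - 7350*29 - 7*(14*29)²) = 8930 + (-5208 - 525*406 - 7*406²) = 8930 + (-5208 - 213150 - 7*164836) = 8930 + (-5208 - 213150 - 1153852) = 8930 - 1372210 = -1363280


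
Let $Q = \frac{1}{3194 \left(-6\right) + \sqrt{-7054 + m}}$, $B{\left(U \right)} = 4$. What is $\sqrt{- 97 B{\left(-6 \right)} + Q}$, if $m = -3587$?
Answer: $\sqrt{\frac{7435633 - 388 i \sqrt{10641}}{-19164 + i \sqrt{10641}}} \approx 7.0 \cdot 10^{-9} - 19.698 i$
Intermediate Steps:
$Q = \frac{1}{-19164 + i \sqrt{10641}}$ ($Q = \frac{1}{3194 \left(-6\right) + \sqrt{-7054 - 3587}} = \frac{1}{-19164 + \sqrt{-10641}} = \frac{1}{-19164 + i \sqrt{10641}} \approx -5.218 \cdot 10^{-5} - 2.809 \cdot 10^{-7} i$)
$\sqrt{- 97 B{\left(-6 \right)} + Q} = \sqrt{\left(-97\right) 4 - \left(\frac{6388}{122423179} + \frac{i \sqrt{10641}}{367269537}\right)} = \sqrt{-388 - \left(\frac{6388}{122423179} + \frac{i \sqrt{10641}}{367269537}\right)} = \sqrt{- \frac{47500199840}{122423179} - \frac{i \sqrt{10641}}{367269537}}$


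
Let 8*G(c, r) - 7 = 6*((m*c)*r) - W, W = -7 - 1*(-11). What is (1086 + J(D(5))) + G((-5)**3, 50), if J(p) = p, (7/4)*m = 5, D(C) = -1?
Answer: -689219/56 ≈ -12307.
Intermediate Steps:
m = 20/7 (m = (4/7)*5 = 20/7 ≈ 2.8571)
W = 4 (W = -7 + 11 = 4)
G(c, r) = 3/8 + 15*c*r/7 (G(c, r) = 7/8 + (6*((20*c/7)*r) - 1*4)/8 = 7/8 + (6*(20*c*r/7) - 4)/8 = 7/8 + (120*c*r/7 - 4)/8 = 7/8 + (-4 + 120*c*r/7)/8 = 7/8 + (-1/2 + 15*c*r/7) = 3/8 + 15*c*r/7)
(1086 + J(D(5))) + G((-5)**3, 50) = (1086 - 1) + (3/8 + (15/7)*(-5)**3*50) = 1085 + (3/8 + (15/7)*(-125)*50) = 1085 + (3/8 - 93750/7) = 1085 - 749979/56 = -689219/56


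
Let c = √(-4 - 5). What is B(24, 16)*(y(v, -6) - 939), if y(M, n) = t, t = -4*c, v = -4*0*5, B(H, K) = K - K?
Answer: 0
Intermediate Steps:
c = 3*I (c = √(-9) = 3*I ≈ 3.0*I)
B(H, K) = 0
v = 0 (v = 0*5 = 0)
t = -12*I ≈ -12.0*I
y(M, n) = -12*I
B(24, 16)*(y(v, -6) - 939) = 0*(-12*I - 939) = 0*(-939 - 12*I) = 0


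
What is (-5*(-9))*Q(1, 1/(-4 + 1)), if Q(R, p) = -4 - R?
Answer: -225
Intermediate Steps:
(-5*(-9))*Q(1, 1/(-4 + 1)) = (-5*(-9))*(-4 - 1*1) = 45*(-4 - 1) = 45*(-5) = -225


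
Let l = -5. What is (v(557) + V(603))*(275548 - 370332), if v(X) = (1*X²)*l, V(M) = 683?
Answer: 146968468608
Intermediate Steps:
v(X) = -5*X² (v(X) = (1*X²)*(-5) = X²*(-5) = -5*X²)
(v(557) + V(603))*(275548 - 370332) = (-5*557² + 683)*(275548 - 370332) = (-5*310249 + 683)*(-94784) = (-1551245 + 683)*(-94784) = -1550562*(-94784) = 146968468608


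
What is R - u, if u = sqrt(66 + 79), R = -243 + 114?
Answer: -129 - sqrt(145) ≈ -141.04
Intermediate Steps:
R = -129
u = sqrt(145) ≈ 12.042
R - u = -129 - sqrt(145)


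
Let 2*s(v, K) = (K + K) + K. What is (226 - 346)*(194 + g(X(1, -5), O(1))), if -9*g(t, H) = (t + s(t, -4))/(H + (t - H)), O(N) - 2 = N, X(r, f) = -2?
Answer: -69680/3 ≈ -23227.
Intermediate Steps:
s(v, K) = 3*K/2 (s(v, K) = ((K + K) + K)/2 = (2*K + K)/2 = (3*K)/2 = 3*K/2)
O(N) = 2 + N
g(t, H) = -(-6 + t)/(9*t) (g(t, H) = -(t + (3/2)*(-4))/(9*(H + (t - H))) = -(t - 6)/(9*t) = -(-6 + t)/(9*t))
(226 - 346)*(194 + g(X(1, -5), O(1))) = (226 - 346)*(194 + (⅑)*(6 - 1*(-2))/(-2)) = -120*(194 + (⅑)*(-½)*(6 + 2)) = -120*(194 + (⅑)*(-½)*8) = -120*(194 - 4/9) = -120*1742/9 = -69680/3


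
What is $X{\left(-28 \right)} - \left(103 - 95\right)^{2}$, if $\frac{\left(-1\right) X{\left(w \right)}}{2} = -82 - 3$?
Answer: $106$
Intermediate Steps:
$X{\left(w \right)} = 170$ ($X{\left(w \right)} = - 2 \left(-82 - 3\right) = \left(-2\right) \left(-85\right) = 170$)
$X{\left(-28 \right)} - \left(103 - 95\right)^{2} = 170 - \left(103 - 95\right)^{2} = 170 - 8^{2} = 170 - 64 = 106$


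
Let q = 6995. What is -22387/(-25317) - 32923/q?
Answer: -676914526/177092415 ≈ -3.8224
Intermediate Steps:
-22387/(-25317) - 32923/q = -22387/(-25317) - 32923/6995 = -22387*(-1/25317) - 32923*1/6995 = 22387/25317 - 32923/6995 = -676914526/177092415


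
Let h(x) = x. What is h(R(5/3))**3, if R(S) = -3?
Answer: -27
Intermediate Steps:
h(R(5/3))**3 = (-3)**3 = -27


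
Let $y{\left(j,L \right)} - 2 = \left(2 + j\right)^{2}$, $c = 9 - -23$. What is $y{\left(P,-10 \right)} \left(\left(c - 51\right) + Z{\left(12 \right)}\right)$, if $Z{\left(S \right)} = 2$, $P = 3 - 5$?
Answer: $-34$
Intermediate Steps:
$c = 32$ ($c = 9 + 23 = 32$)
$P = -2$
$y{\left(j,L \right)} = 2 + \left(2 + j\right)^{2}$
$y{\left(P,-10 \right)} \left(\left(c - 51\right) + Z{\left(12 \right)}\right) = \left(2 + \left(2 - 2\right)^{2}\right) \left(\left(32 - 51\right) + 2\right) = \left(2 + 0^{2}\right) \left(\left(32 - 51\right) + 2\right) = \left(2 + 0\right) \left(-19 + 2\right) = 2 \left(-17\right) = -34$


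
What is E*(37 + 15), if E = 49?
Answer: 2548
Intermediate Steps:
E*(37 + 15) = 49*(37 + 15) = 49*52 = 2548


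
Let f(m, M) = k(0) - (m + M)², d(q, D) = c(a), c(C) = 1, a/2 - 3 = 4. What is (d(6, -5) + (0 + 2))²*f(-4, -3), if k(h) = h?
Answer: -441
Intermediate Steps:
a = 14 (a = 6 + 2*4 = 6 + 8 = 14)
d(q, D) = 1
f(m, M) = -(M + m)² (f(m, M) = 0 - (m + M)² = 0 - (M + m)² = -(M + m)²)
(d(6, -5) + (0 + 2))²*f(-4, -3) = (1 + (0 + 2))²*(-(-3 - 4)²) = (1 + 2)²*(-1*(-7)²) = 3²*(-1*49) = 9*(-49) = -441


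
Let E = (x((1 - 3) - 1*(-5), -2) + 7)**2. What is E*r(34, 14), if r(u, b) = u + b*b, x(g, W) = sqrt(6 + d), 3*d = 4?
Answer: 38870/3 + 3220*sqrt(66)/3 ≈ 21676.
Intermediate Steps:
d = 4/3 (d = (1/3)*4 = 4/3 ≈ 1.3333)
x(g, W) = sqrt(66)/3 (x(g, W) = sqrt(6 + 4/3) = sqrt(22/3) = sqrt(66)/3)
r(u, b) = u + b**2
E = (7 + sqrt(66)/3)**2 (E = (sqrt(66)/3 + 7)**2 = (7 + sqrt(66)/3)**2 ≈ 94.245)
E*r(34, 14) = ((21 + sqrt(66))**2/9)*(34 + 14**2) = ((21 + sqrt(66))**2/9)*(34 + 196) = ((21 + sqrt(66))**2/9)*230 = 230*(21 + sqrt(66))**2/9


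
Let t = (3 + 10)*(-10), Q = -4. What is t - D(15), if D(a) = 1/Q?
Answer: -519/4 ≈ -129.75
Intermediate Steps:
D(a) = -¼ (D(a) = 1/(-4) = -¼)
t = -130 (t = 13*(-10) = -130)
t - D(15) = -130 - 1*(-¼) = -130 + ¼ = -519/4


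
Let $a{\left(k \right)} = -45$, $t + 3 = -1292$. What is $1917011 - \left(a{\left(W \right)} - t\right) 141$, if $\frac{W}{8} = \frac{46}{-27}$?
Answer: $1740761$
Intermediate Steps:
$t = -1295$ ($t = -3 - 1292 = -1295$)
$W = - \frac{368}{27}$ ($W = 8 \frac{46}{-27} = 8 \cdot 46 \left(- \frac{1}{27}\right) = 8 \left(- \frac{46}{27}\right) = - \frac{368}{27} \approx -13.63$)
$1917011 - \left(a{\left(W \right)} - t\right) 141 = 1917011 - \left(-45 - -1295\right) 141 = 1917011 - \left(-45 + 1295\right) 141 = 1917011 - 1250 \cdot 141 = 1917011 - 176250 = 1740761$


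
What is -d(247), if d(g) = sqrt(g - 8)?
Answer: -sqrt(239) ≈ -15.460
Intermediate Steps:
d(g) = sqrt(-8 + g)
-d(247) = -sqrt(-8 + 247) = -sqrt(239)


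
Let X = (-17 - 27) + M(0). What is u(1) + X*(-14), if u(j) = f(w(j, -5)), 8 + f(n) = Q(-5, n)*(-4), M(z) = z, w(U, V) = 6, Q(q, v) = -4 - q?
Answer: 604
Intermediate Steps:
f(n) = -12 (f(n) = -8 + (-4 - 1*(-5))*(-4) = -8 + (-4 + 5)*(-4) = -8 + 1*(-4) = -8 - 4 = -12)
u(j) = -12
X = -44 (X = (-17 - 27) + 0 = -44 + 0 = -44)
u(1) + X*(-14) = -12 - 44*(-14) = -12 + 616 = 604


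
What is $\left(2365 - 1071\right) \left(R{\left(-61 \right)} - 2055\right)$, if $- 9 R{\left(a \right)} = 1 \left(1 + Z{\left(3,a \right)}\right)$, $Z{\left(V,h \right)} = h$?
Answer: $- \frac{7951630}{3} \approx -2.6505 \cdot 10^{6}$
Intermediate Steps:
$R{\left(a \right)} = - \frac{1}{9} - \frac{a}{9}$ ($R{\left(a \right)} = - \frac{1 \left(1 + a\right)}{9} = - \frac{1 + a}{9} = - \frac{1}{9} - \frac{a}{9}$)
$\left(2365 - 1071\right) \left(R{\left(-61 \right)} - 2055\right) = \left(2365 - 1071\right) \left(\left(- \frac{1}{9} - - \frac{61}{9}\right) - 2055\right) = 1294 \left(\left(- \frac{1}{9} + \frac{61}{9}\right) - 2055\right) = 1294 \left(\frac{20}{3} - 2055\right) = 1294 \left(- \frac{6145}{3}\right) = - \frac{7951630}{3}$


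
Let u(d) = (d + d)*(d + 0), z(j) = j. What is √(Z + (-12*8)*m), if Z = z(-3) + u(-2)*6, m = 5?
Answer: I*√435 ≈ 20.857*I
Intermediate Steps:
u(d) = 2*d² (u(d) = (2*d)*d = 2*d²)
Z = 45 (Z = -3 + (2*(-2)²)*6 = -3 + (2*4)*6 = -3 + 8*6 = -3 + 48 = 45)
√(Z + (-12*8)*m) = √(45 - 12*8*5) = √(45 - 96*5) = √(45 - 480) = √(-435) = I*√435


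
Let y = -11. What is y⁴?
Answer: 14641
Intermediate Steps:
y⁴ = (-11)⁴ = 14641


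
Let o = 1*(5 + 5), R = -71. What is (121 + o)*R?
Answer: -9301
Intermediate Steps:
o = 10 (o = 1*10 = 10)
(121 + o)*R = (121 + 10)*(-71) = 131*(-71) = -9301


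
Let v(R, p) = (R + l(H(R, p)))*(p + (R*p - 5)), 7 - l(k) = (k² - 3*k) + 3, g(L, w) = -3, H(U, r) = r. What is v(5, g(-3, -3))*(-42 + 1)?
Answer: -8487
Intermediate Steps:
l(k) = 4 - k² + 3*k (l(k) = 7 - ((k² - 3*k) + 3) = 7 - (3 + k² - 3*k) = 7 + (-3 - k² + 3*k) = 4 - k² + 3*k)
v(R, p) = (-5 + p + R*p)*(4 + R - p² + 3*p) (v(R, p) = (R + (4 - p² + 3*p))*(p + (R*p - 5)) = (4 + R - p² + 3*p)*(p + (-5 + R*p)) = (4 + R - p² + 3*p)*(-5 + p + R*p) = (-5 + p + R*p)*(4 + R - p² + 3*p))
v(5, g(-3, -3))*(-42 + 1) = (-20 - 1*(-3)³ - 11*(-3) - 5*5 + 8*(-3)² - 3*5² - 1*5*(-3)³ + 3*5*(-3)² + 5*5*(-3))*(-42 + 1) = (-20 - 1*(-27) + 33 - 25 + 8*9 - 3*25 - 1*5*(-27) + 3*5*9 - 75)*(-41) = (-20 + 27 + 33 - 25 + 72 - 75 + 135 + 135 - 75)*(-41) = 207*(-41) = -8487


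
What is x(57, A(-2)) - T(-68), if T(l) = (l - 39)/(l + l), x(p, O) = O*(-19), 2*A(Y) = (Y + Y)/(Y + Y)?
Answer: -1399/136 ≈ -10.287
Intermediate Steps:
A(Y) = ½ (A(Y) = ((Y + Y)/(Y + Y))/2 = ((2*Y)/((2*Y)))/2 = ((2*Y)*(1/(2*Y)))/2 = (½)*1 = ½)
x(p, O) = -19*O
T(l) = (-39 + l)/(2*l) (T(l) = (-39 + l)/((2*l)) = (-39 + l)*(1/(2*l)) = (-39 + l)/(2*l))
x(57, A(-2)) - T(-68) = -19*½ - (-39 - 68)/(2*(-68)) = -19/2 - (-1)*(-107)/(2*68) = -19/2 - 1*107/136 = -19/2 - 107/136 = -1399/136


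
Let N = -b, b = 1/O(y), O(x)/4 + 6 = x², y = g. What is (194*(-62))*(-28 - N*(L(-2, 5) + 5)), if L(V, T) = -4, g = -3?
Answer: 1007345/3 ≈ 3.3578e+5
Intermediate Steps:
y = -3
O(x) = -24 + 4*x²
b = 1/12 (b = 1/(-24 + 4*(-3)²) = 1/(-24 + 4*9) = 1/(-24 + 36) = 1/12 ≈ 0.083333)
N = -1/12 (N = -1*1/12 = -1/12 ≈ -0.083333)
(194*(-62))*(-28 - N*(L(-2, 5) + 5)) = (194*(-62))*(-28 - (-1)*(-4 + 5)/12) = -12028*(-28 - (-1)/12) = -12028*(-28 - 1*(-1/12)) = -12028*(-28 + 1/12) = -12028*(-335/12) = 1007345/3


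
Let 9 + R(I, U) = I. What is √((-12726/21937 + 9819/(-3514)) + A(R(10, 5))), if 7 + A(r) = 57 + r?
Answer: √283008019799537718/77086618 ≈ 6.9011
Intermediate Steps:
R(I, U) = -9 + I
A(r) = 50 + r (A(r) = -7 + (57 + r) = 50 + r)
√((-12726/21937 + 9819/(-3514)) + A(R(10, 5))) = √((-12726/21937 + 9819/(-3514)) + (50 + (-9 + 10))) = √((-12726*1/21937 + 9819*(-1/3514)) + (50 + 1)) = √((-12726/21937 - 9819/3514) + 51) = √(-260118567/77086618 + 51) = √(3671298951/77086618) = √283008019799537718/77086618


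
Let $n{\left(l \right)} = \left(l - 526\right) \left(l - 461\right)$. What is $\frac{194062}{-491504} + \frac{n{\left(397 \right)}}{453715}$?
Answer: $- \frac{41995491653}{111501368680} \approx -0.37664$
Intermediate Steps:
$n{\left(l \right)} = \left(-526 + l\right) \left(-461 + l\right)$
$\frac{194062}{-491504} + \frac{n{\left(397 \right)}}{453715} = \frac{194062}{-491504} + \frac{242486 + 397^{2} - 391839}{453715} = 194062 \left(- \frac{1}{491504}\right) + \left(242486 + 157609 - 391839\right) \frac{1}{453715} = - \frac{97031}{245752} + 8256 \cdot \frac{1}{453715} = - \frac{97031}{245752} + \frac{8256}{453715} = - \frac{41995491653}{111501368680}$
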